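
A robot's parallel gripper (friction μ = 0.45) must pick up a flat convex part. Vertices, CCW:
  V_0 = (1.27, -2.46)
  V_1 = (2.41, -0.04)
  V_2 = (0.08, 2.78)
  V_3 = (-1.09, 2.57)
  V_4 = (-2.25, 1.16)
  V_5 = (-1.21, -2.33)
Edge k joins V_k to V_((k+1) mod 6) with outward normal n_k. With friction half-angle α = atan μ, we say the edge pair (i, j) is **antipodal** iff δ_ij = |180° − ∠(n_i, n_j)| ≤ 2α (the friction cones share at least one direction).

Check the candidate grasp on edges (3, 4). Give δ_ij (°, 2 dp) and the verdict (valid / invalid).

α = atan 0.45 = 24.23°;  2α = 48.46°
edge 3: e_3 = (-1.16, -1.41);  n_3 = (-0.7722, +0.6353)
edge 4: e_4 = (+1.04, -3.49);  n_4 = (-0.9584, -0.2856)
∠(n_3, n_4) = 56.04°
δ = |180° − 56.04°| = 123.96°
123.96° > 2α = 48.46°  →  invalid

δ = 123.96°, invalid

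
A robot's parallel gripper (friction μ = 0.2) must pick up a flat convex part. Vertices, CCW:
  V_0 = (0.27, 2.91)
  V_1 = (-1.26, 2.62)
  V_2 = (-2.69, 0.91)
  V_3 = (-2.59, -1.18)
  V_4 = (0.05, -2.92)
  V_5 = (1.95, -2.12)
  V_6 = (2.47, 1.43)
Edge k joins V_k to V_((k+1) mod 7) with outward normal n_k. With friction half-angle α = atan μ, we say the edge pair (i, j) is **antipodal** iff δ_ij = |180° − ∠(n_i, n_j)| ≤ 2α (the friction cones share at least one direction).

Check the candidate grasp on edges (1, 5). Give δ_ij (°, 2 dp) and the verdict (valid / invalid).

δ = 31.57°, invalid

α = atan 0.2 = 11.31°;  2α = 22.62°
edge 1: e_1 = (-1.43, -1.71);  n_1 = (-0.7671, +0.6415)
edge 5: e_5 = (+0.52, +3.55);  n_5 = (+0.9894, -0.1449)
∠(n_1, n_5) = 148.43°
δ = |180° − 148.43°| = 31.57°
31.57° > 2α = 22.62°  →  invalid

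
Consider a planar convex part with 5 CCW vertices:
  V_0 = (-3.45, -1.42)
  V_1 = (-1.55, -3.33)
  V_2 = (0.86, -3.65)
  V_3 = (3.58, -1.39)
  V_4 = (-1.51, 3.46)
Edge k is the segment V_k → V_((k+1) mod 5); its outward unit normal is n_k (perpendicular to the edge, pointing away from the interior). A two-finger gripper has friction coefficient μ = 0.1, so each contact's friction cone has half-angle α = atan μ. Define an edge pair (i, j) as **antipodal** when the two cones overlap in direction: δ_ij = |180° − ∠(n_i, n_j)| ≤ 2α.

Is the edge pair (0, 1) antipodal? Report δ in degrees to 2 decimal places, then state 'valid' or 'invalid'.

α = atan 0.1 = 5.71°;  2α = 11.42°
edge 0: e_0 = (+1.90, -1.91);  n_0 = (-0.7090, -0.7052)
edge 1: e_1 = (+2.41, -0.32);  n_1 = (-0.1316, -0.9913)
∠(n_0, n_1) = 37.59°
δ = |180° − 37.59°| = 142.41°
142.41° > 2α = 11.42°  →  invalid

δ = 142.41°, invalid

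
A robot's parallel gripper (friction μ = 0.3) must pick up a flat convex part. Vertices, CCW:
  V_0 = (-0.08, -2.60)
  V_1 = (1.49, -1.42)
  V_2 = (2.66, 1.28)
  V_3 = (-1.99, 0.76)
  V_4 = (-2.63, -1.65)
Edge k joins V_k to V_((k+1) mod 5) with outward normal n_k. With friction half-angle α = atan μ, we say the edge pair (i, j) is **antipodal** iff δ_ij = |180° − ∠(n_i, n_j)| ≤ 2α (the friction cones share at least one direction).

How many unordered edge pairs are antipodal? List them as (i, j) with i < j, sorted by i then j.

α = atan 0.3 = 16.70°;  2α = 33.40°
n_0 = (+0.6008, -0.7994)
n_1 = (+0.9176, -0.3976)
n_2 = (-0.1111, +0.9938)
n_3 = (-0.9665, +0.2567)
n_4 = (-0.3491, -0.9371)
  (0,1): δ = 150.36°  ·
  (0,2): δ = 30.55°  ✓
  (0,3): δ = 38.20°  ·
  (0,4): δ = 122.64°  ·
  (1,2): δ = 60.19°  ·
  (1,3): δ = 8.56°  ✓
  (1,4): δ = 93.00°  ·
  (2,3): δ = 111.25°  ·
  (2,4): δ = 26.81°  ✓
  (3,4): δ = 95.56°  ·
antipodal pairs: 3

count = 3; pairs: (0,2), (1,3), (2,4)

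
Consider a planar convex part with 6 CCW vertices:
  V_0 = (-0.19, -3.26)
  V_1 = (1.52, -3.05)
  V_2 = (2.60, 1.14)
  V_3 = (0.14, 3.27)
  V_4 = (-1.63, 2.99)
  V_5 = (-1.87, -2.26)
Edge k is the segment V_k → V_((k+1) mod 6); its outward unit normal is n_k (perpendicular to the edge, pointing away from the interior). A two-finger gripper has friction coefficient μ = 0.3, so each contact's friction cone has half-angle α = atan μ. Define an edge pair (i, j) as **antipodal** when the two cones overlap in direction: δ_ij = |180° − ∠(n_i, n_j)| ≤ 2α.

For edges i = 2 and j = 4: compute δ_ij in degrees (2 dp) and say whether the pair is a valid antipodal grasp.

δ = 51.73°, invalid

α = atan 0.3 = 16.70°;  2α = 33.40°
edge 2: e_2 = (-2.46, +2.13);  n_2 = (+0.6546, +0.7560)
edge 4: e_4 = (-0.24, -5.25);  n_4 = (-0.9990, +0.0457)
∠(n_2, n_4) = 128.27°
δ = |180° − 128.27°| = 51.73°
51.73° > 2α = 33.40°  →  invalid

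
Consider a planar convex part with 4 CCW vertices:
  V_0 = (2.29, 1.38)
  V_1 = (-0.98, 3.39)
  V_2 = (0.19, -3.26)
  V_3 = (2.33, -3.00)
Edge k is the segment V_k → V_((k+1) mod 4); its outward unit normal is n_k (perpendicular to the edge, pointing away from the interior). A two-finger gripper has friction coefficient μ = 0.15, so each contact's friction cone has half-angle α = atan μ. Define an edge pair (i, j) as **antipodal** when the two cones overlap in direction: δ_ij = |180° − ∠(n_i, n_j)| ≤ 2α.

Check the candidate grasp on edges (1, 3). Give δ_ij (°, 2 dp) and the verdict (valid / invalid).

α = atan 0.15 = 8.53°;  2α = 17.06°
edge 1: e_1 = (+1.17, -6.65);  n_1 = (-0.9849, -0.1733)
edge 3: e_3 = (-0.04, +4.38);  n_3 = (+1.0000, +0.0091)
∠(n_1, n_3) = 170.54°
δ = |180° − 170.54°| = 9.46°
9.46° ≤ 2α = 17.06°  →  valid

δ = 9.46°, valid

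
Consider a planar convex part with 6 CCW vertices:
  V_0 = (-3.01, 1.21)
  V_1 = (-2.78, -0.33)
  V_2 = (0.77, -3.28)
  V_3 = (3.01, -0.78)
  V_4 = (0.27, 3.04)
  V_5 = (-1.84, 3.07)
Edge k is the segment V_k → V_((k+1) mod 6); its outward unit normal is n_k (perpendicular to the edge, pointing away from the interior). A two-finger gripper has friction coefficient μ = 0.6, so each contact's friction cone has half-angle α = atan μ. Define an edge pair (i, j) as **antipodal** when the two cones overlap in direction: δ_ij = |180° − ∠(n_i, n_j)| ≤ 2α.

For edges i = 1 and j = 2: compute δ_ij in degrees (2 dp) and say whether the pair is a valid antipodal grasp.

δ = 92.13°, invalid

α = atan 0.6 = 30.96°;  2α = 61.93°
edge 1: e_1 = (+3.55, -2.95);  n_1 = (-0.6391, -0.7691)
edge 2: e_2 = (+2.24, +2.50);  n_2 = (+0.7448, -0.6673)
∠(n_1, n_2) = 87.87°
δ = |180° − 87.87°| = 92.13°
92.13° > 2α = 61.93°  →  invalid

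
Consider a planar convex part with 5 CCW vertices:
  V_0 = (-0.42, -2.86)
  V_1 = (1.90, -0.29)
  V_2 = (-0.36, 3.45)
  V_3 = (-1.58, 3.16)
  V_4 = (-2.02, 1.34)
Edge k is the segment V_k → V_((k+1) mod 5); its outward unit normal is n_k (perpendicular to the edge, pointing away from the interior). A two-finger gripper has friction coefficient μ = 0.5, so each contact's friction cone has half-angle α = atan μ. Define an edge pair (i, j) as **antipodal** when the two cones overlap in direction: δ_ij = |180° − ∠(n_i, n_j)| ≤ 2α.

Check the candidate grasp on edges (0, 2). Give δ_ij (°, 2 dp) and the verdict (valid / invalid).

δ = 34.56°, valid

α = atan 0.5 = 26.57°;  2α = 53.13°
edge 0: e_0 = (+2.32, +2.57);  n_0 = (+0.7423, -0.6701)
edge 2: e_2 = (-1.22, -0.29);  n_2 = (-0.2313, +0.9729)
∠(n_0, n_2) = 145.44°
δ = |180° − 145.44°| = 34.56°
34.56° ≤ 2α = 53.13°  →  valid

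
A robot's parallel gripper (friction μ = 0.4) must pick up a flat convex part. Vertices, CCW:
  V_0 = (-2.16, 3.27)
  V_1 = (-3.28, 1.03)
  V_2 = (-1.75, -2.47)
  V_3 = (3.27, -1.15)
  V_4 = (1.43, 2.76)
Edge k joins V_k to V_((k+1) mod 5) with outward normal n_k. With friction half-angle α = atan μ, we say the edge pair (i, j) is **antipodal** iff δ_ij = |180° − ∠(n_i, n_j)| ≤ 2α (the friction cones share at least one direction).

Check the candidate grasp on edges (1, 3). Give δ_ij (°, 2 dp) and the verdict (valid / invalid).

α = atan 0.4 = 21.80°;  2α = 43.60°
edge 1: e_1 = (+1.53, -3.50);  n_1 = (-0.9163, -0.4005)
edge 3: e_3 = (-1.84, +3.91);  n_3 = (+0.9048, +0.4258)
∠(n_1, n_3) = 178.41°
δ = |180° − 178.41°| = 1.59°
1.59° ≤ 2α = 43.60°  →  valid

δ = 1.59°, valid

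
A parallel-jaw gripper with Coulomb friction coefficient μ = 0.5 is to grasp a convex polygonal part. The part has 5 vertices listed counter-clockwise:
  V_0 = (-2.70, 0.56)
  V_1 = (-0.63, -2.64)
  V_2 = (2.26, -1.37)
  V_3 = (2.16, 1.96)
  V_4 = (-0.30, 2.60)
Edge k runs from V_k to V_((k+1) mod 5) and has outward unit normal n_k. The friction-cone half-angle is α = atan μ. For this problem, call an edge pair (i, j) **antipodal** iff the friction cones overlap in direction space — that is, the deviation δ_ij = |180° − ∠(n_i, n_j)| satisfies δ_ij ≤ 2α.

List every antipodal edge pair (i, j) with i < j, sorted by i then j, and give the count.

count = 5; pairs: (0,2), (0,3), (1,3), (1,4), (2,4)

α = atan 0.5 = 26.57°;  2α = 53.13°
n_0 = (-0.8396, -0.5431)
n_1 = (+0.4023, -0.9155)
n_2 = (+0.9995, +0.0300)
n_3 = (+0.2518, +0.9678)
n_4 = (-0.6476, +0.7619)
  (0,1): δ = 99.17°  ·
  (0,2): δ = 31.18°  ✓
  (0,3): δ = 42.52°  ✓
  (0,4): δ = 97.47°  ·
  (1,2): δ = 112.00°  ·
  (1,3): δ = 38.31°  ✓
  (1,4): δ = 16.64°  ✓
  (2,3): δ = 106.30°  ·
  (2,4): δ = 51.36°  ✓
  (3,4): δ = 125.05°  ·
antipodal pairs: 5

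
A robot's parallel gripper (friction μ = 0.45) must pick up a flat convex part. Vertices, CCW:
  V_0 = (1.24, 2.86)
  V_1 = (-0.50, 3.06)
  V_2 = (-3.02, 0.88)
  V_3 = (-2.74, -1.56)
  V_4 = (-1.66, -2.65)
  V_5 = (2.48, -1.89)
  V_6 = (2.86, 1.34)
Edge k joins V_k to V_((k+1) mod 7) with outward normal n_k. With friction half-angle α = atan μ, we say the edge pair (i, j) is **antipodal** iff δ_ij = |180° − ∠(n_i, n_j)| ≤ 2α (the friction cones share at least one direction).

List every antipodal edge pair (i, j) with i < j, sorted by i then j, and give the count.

α = atan 0.45 = 24.23°;  2α = 48.46°
n_0 = (+0.1142, +0.9935)
n_1 = (-0.6542, +0.7563)
n_2 = (-0.9935, -0.1140)
n_3 = (-0.7104, -0.7038)
n_4 = (+0.1806, -0.9836)
n_5 = (+0.9932, -0.1168)
n_6 = (+0.6842, +0.7293)
  (0,1): δ = 132.58°  ·
  (0,2): δ = 76.90°  ·
  (0,3): δ = 38.71°  ✓
  (0,4): δ = 16.96°  ✓
  (0,5): δ = 89.85°  ·
  (0,6): δ = 143.38°  ·
  (1,2): δ = 124.32°  ·
  (1,3): δ = 86.13°  ·
  (1,4): δ = 30.46°  ✓
  (1,5): δ = 42.43°  ✓
  (1,6): δ = 95.96°  ·
  (2,3): δ = 141.81°  ·
  (2,4): δ = 86.14°  ·
  (2,5): δ = 13.26°  ✓
  (2,6): δ = 40.28°  ✓
  (3,4): δ = 124.33°  ·
  (3,5): δ = 51.45°  ·
  (3,6): δ = 2.09°  ✓
  (4,5): δ = 107.11°  ·
  (4,6): δ = 53.58°  ·
  (5,6): δ = 126.47°  ·
antipodal pairs: 7

count = 7; pairs: (0,3), (0,4), (1,4), (1,5), (2,5), (2,6), (3,6)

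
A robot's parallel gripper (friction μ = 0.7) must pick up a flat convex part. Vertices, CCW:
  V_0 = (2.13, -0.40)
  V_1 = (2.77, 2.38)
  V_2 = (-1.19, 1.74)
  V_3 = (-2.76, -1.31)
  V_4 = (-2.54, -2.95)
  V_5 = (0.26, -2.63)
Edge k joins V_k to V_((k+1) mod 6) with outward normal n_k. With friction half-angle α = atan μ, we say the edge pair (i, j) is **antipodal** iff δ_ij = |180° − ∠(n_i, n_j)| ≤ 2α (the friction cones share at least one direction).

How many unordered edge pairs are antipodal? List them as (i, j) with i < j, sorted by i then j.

count = 8; pairs: (0,1), (0,2), (0,3), (1,4), (1,5), (2,4), (2,5), (3,5)

α = atan 0.7 = 34.99°;  2α = 69.98°
n_0 = (+0.9745, -0.2243)
n_1 = (-0.1595, +0.9872)
n_2 = (-0.8891, +0.4577)
n_3 = (-0.9911, -0.1330)
n_4 = (+0.1135, -0.9935)
n_5 = (+0.7662, -0.6425)
  (0,1): δ = 67.85°  ✓
  (0,2): δ = 14.27°  ✓
  (0,3): δ = 20.60°  ✓
  (0,4): δ = 109.48°  ·
  (0,5): δ = 152.98°  ·
  (1,2): δ = 126.42°  ·
  (1,3): δ = 91.54°  ·
  (1,4): δ = 2.66°  ✓
  (1,5): δ = 40.84°  ✓
  (2,3): δ = 145.12°  ·
  (2,4): δ = 56.24°  ✓
  (2,5): δ = 12.74°  ✓
  (3,4): δ = 91.12°  ·
  (3,5): δ = 47.62°  ✓
  (4,5): δ = 136.50°  ·
antipodal pairs: 8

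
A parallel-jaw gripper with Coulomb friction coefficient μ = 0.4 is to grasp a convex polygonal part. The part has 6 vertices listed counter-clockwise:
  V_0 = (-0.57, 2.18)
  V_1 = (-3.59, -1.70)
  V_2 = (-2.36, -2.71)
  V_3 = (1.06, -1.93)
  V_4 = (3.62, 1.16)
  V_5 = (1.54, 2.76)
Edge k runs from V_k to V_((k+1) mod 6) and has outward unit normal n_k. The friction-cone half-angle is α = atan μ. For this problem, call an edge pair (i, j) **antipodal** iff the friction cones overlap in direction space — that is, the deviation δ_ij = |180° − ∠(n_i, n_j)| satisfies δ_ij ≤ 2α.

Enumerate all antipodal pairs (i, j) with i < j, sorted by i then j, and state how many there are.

count = 5; pairs: (0,2), (0,3), (1,4), (2,5), (3,5)

α = atan 0.4 = 21.80°;  2α = 43.60°
n_0 = (-0.7891, +0.6142)
n_1 = (-0.6346, -0.7728)
n_2 = (+0.2224, -0.9750)
n_3 = (+0.7701, -0.6380)
n_4 = (+0.6097, +0.7926)
n_5 = (-0.2651, +0.9642)
  (0,1): δ = 91.50°  ·
  (0,2): δ = 39.26°  ✓
  (0,3): δ = 1.75°  ✓
  (0,4): δ = 90.33°  ·
  (0,5): δ = 143.27°  ·
  (1,2): δ = 127.76°  ·
  (1,3): δ = 90.25°  ·
  (1,4): δ = 1.82°  ✓
  (1,5): δ = 54.76°  ·
  (2,3): δ = 142.49°  ·
  (2,4): δ = 50.42°  ·
  (2,5): δ = 2.52°  ✓
  (3,4): δ = 87.93°  ·
  (3,5): δ = 34.99°  ✓
  (4,5): δ = 127.06°  ·
antipodal pairs: 5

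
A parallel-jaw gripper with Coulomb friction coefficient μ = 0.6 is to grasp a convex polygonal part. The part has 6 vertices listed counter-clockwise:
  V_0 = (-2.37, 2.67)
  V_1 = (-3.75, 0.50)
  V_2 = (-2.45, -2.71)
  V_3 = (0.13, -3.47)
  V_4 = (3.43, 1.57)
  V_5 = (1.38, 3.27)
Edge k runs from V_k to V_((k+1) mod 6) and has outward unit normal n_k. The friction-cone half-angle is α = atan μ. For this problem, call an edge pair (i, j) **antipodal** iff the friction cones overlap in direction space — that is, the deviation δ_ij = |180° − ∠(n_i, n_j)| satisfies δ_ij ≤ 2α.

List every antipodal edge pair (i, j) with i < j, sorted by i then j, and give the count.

count = 6; pairs: (0,3), (1,3), (1,4), (2,4), (2,5), (3,5)

α = atan 0.6 = 30.96°;  2α = 61.93°
n_0 = (-0.8438, +0.5366)
n_1 = (-0.9269, -0.3754)
n_2 = (-0.2826, -0.9592)
n_3 = (+0.8366, -0.5478)
n_4 = (+0.6383, +0.7698)
n_5 = (-0.1580, +0.9874)
  (0,1): δ = 125.50°  ·
  (0,2): δ = 73.96°  ·
  (0,3): δ = 0.76°  ✓
  (0,4): δ = 82.79°  ·
  (0,5): δ = 131.54°  ·
  (1,2): δ = 128.46°  ·
  (1,3): δ = 55.26°  ✓
  (1,4): δ = 28.28°  ✓
  (1,5): δ = 77.04°  ·
  (2,3): δ = 106.80°  ·
  (2,4): δ = 23.25°  ✓
  (2,5): δ = 25.50°  ✓
  (3,4): δ = 96.45°  ·
  (3,5): δ = 47.69°  ✓
  (4,5): δ = 131.24°  ·
antipodal pairs: 6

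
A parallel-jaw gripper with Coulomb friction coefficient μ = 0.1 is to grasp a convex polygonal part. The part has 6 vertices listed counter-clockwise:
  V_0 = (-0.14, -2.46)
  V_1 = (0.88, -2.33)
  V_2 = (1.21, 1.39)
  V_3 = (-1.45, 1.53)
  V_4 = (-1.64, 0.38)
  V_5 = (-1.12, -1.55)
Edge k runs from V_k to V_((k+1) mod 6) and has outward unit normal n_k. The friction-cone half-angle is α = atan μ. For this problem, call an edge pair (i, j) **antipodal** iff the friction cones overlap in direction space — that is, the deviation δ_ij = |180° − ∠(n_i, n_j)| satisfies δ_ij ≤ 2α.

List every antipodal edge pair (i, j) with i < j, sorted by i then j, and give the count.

count = 2; pairs: (0,2), (1,3)

α = atan 0.1 = 5.71°;  2α = 11.42°
n_0 = (+0.1264, -0.9920)
n_1 = (+0.9961, -0.0884)
n_2 = (+0.0526, +0.9986)
n_3 = (-0.9866, +0.1630)
n_4 = (-0.9656, -0.2602)
n_5 = (-0.6805, -0.7328)
  (0,1): δ = 102.33°  ·
  (0,2): δ = 10.28°  ✓
  (0,3): δ = 73.36°  ·
  (0,4): δ = 97.82°  ·
  (0,5): δ = 129.86°  ·
  (1,2): δ = 87.94°  ·
  (1,3): δ = 4.31°  ✓
  (1,4): δ = 20.15°  ·
  (1,5): δ = 52.19°  ·
  (2,3): δ = 96.37°  ·
  (2,4): δ = 71.91°  ·
  (2,5): δ = 39.87°  ·
  (3,4): δ = 155.54°  ·
  (3,5): δ = 123.50°  ·
  (4,5): δ = 147.96°  ·
antipodal pairs: 2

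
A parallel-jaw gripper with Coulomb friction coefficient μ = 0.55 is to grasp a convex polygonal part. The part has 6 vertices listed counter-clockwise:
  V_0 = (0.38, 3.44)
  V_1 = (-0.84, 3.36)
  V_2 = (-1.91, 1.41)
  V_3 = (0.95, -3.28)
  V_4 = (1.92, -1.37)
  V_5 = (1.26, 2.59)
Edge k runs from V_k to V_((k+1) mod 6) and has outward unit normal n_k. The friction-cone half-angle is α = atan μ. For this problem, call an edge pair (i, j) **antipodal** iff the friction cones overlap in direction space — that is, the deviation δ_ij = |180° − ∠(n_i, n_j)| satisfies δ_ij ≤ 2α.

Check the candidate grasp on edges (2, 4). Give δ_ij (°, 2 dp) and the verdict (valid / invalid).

δ = 21.91°, valid

α = atan 0.55 = 28.81°;  2α = 57.62°
edge 2: e_2 = (+2.86, -4.69);  n_2 = (-0.8538, -0.5206)
edge 4: e_4 = (-0.66, +3.96);  n_4 = (+0.9864, +0.1644)
∠(n_2, n_4) = 158.09°
δ = |180° − 158.09°| = 21.91°
21.91° ≤ 2α = 57.62°  →  valid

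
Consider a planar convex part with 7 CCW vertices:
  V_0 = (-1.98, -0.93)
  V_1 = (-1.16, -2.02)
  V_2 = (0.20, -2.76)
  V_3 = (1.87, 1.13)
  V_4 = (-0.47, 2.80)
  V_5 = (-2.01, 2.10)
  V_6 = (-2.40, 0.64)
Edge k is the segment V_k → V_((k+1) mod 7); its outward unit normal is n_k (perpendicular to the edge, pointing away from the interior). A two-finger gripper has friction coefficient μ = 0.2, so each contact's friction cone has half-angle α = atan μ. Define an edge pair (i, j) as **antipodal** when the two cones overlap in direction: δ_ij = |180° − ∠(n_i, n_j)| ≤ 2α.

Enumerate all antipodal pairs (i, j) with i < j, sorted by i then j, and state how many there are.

α = atan 0.2 = 11.31°;  2α = 22.62°
n_0 = (-0.7991, -0.6012)
n_1 = (-0.4779, -0.8784)
n_2 = (+0.9189, -0.3945)
n_3 = (+0.5809, +0.8140)
n_4 = (-0.4138, +0.9104)
n_5 = (-0.9661, +0.2581)
n_6 = (-0.9660, -0.2584)
  (0,1): δ = 155.51°  ·
  (0,2): δ = 60.19°  ·
  (0,3): δ = 17.53°  ✓
  (0,4): δ = 77.49°  ·
  (0,5): δ = 128.09°  ·
  (0,6): δ = 158.02°  ·
  (1,2): δ = 84.68°  ·
  (1,3): δ = 6.96°  ✓
  (1,4): δ = 53.00°  ·
  (1,5): δ = 103.60°  ·
  (1,6): δ = 133.53°  ·
  (2,3): δ = 102.28°  ·
  (2,4): δ = 42.32°  ·
  (2,5): δ = 8.28°  ✓
  (2,6): δ = 38.21°  ·
  (3,4): δ = 120.04°  ·
  (3,5): δ = 69.44°  ·
  (3,6): δ = 39.51°  ·
  (4,5): δ = 129.40°  ·
  (4,6): δ = 99.47°  ·
  (5,6): δ = 150.07°  ·
antipodal pairs: 3

count = 3; pairs: (0,3), (1,3), (2,5)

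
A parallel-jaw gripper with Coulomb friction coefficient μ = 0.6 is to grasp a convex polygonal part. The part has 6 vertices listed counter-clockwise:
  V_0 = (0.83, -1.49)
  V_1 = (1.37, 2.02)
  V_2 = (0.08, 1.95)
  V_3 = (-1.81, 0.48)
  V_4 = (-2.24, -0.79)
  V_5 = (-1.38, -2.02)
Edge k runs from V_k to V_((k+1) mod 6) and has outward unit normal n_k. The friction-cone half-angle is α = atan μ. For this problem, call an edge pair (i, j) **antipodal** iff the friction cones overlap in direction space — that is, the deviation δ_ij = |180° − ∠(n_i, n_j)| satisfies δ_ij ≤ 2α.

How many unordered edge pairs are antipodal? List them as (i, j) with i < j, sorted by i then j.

count = 7; pairs: (0,2), (0,3), (0,4), (1,4), (1,5), (2,5), (3,5)

α = atan 0.6 = 30.96°;  2α = 61.93°
n_0 = (+0.9884, -0.1521)
n_1 = (-0.0542, +0.9985)
n_2 = (-0.6139, +0.7894)
n_3 = (-0.9472, +0.3207)
n_4 = (-0.8195, -0.5730)
n_5 = (+0.2332, -0.9724)
  (0,1): δ = 78.15°  ·
  (0,2): δ = 43.38°  ✓
  (0,3): δ = 9.96°  ✓
  (0,4): δ = 43.71°  ✓
  (0,5): δ = 112.23°  ·
  (1,2): δ = 145.23°  ·
  (1,3): δ = 111.81°  ·
  (1,4): δ = 58.15°  ✓
  (1,5): δ = 10.38°  ✓
  (2,3): δ = 146.58°  ·
  (2,4): δ = 92.91°  ·
  (2,5): δ = 24.39°  ✓
  (3,4): δ = 126.33°  ·
  (3,5): δ = 57.81°  ✓
  (4,5): δ = 111.47°  ·
antipodal pairs: 7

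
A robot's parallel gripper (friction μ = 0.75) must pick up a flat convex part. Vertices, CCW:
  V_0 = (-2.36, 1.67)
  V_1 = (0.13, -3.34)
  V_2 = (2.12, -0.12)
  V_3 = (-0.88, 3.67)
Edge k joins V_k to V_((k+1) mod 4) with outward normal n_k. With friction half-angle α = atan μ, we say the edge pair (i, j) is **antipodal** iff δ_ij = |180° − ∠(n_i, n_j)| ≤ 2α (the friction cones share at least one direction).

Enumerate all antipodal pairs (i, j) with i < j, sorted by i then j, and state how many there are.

α = atan 0.75 = 36.87°;  2α = 73.74°
n_0 = (-0.8955, -0.4451)
n_1 = (+0.8507, -0.5257)
n_2 = (+0.7841, +0.6206)
n_3 = (-0.8038, +0.5948)
  (0,1): δ = 58.14°  ✓
  (0,2): δ = 11.94°  ✓
  (0,3): δ = 117.07°  ·
  (1,2): δ = 109.92°  ·
  (1,3): δ = 4.78°  ✓
  (2,3): δ = 74.87°  ·
antipodal pairs: 3

count = 3; pairs: (0,1), (0,2), (1,3)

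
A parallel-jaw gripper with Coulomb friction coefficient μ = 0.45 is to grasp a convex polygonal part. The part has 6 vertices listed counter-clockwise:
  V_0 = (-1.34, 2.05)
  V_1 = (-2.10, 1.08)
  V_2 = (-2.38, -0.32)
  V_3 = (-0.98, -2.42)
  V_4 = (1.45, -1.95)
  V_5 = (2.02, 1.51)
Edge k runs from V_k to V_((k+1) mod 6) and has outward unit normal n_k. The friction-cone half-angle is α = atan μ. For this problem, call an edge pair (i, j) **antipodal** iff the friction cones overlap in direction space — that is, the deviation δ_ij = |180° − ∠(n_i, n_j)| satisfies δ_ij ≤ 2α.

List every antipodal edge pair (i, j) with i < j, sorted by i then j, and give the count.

α = atan 0.45 = 24.23°;  2α = 48.46°
n_0 = (-0.7872, +0.6167)
n_1 = (-0.9806, +0.1961)
n_2 = (-0.8321, -0.5547)
n_3 = (+0.1899, -0.9818)
n_4 = (+0.9867, -0.1625)
n_5 = (+0.1587, +0.9873)
  (0,1): δ = 153.23°  ·
  (0,2): δ = 108.23°  ·
  (0,3): δ = 40.97°  ✓
  (0,4): δ = 28.72°  ✓
  (0,5): δ = 118.95°  ·
  (1,2): δ = 135.00°  ·
  (1,3): δ = 67.74°  ·
  (1,4): δ = 1.96°  ✓
  (1,5): δ = 92.18°  ·
  (2,3): δ = 112.74°  ·
  (2,4): δ = 43.04°  ✓
  (2,5): δ = 47.18°  ✓
  (3,4): δ = 110.30°  ·
  (3,5): δ = 20.08°  ✓
  (4,5): δ = 89.78°  ·
antipodal pairs: 6

count = 6; pairs: (0,3), (0,4), (1,4), (2,4), (2,5), (3,5)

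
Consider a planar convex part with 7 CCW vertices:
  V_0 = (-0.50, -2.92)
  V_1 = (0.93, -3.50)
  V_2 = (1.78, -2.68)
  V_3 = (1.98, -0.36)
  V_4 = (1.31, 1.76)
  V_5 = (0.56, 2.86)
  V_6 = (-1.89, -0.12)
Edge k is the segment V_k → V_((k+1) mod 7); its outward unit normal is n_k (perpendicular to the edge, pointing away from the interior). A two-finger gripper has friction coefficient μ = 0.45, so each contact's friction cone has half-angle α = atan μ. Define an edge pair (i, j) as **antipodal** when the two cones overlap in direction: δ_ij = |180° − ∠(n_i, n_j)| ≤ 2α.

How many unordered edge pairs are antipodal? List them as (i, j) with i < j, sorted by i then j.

count = 6; pairs: (0,4), (1,5), (2,5), (2,6), (3,6), (4,6)

α = atan 0.45 = 24.23°;  2α = 48.46°
n_0 = (-0.3759, -0.9267)
n_1 = (+0.6943, -0.7197)
n_2 = (+0.9963, -0.0859)
n_3 = (+0.9535, +0.3013)
n_4 = (+0.8262, +0.5633)
n_5 = (-0.7725, +0.6351)
n_6 = (-0.8957, -0.4447)
  (0,1): δ = 113.95°  ·
  (0,2): δ = 72.85°  ·
  (0,3): δ = 50.38°  ·
  (0,4): δ = 33.64°  ✓
  (0,5): δ = 72.65°  ·
  (0,6): δ = 138.48°  ·
  (1,2): δ = 138.90°  ·
  (1,3): δ = 116.43°  ·
  (1,4): δ = 99.68°  ·
  (1,5): δ = 6.60°  ✓
  (1,6): δ = 72.43°  ·
  (2,3): δ = 157.53°  ·
  (2,4): δ = 140.79°  ·
  (2,5): δ = 34.50°  ✓
  (2,6): δ = 31.33°  ✓
  (3,4): δ = 163.25°  ·
  (3,5): δ = 56.96°  ·
  (3,6): δ = 8.86°  ✓
  (4,5): δ = 73.71°  ·
  (4,6): δ = 7.89°  ✓
  (5,6): δ = 114.17°  ·
antipodal pairs: 6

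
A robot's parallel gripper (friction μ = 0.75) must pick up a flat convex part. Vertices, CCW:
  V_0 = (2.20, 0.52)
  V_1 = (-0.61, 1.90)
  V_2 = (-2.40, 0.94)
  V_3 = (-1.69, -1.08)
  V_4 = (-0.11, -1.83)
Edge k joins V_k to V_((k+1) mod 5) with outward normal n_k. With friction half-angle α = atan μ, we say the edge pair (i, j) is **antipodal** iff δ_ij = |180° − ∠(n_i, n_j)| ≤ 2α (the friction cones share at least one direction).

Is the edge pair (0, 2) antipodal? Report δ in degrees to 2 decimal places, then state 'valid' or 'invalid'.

α = atan 0.75 = 36.87°;  2α = 73.74°
edge 0: e_0 = (-2.81, +1.38);  n_0 = (+0.4408, +0.8976)
edge 2: e_2 = (+0.71, -2.02);  n_2 = (-0.9434, -0.3316)
∠(n_0, n_2) = 135.52°
δ = |180° − 135.52°| = 44.48°
44.48° ≤ 2α = 73.74°  →  valid

δ = 44.48°, valid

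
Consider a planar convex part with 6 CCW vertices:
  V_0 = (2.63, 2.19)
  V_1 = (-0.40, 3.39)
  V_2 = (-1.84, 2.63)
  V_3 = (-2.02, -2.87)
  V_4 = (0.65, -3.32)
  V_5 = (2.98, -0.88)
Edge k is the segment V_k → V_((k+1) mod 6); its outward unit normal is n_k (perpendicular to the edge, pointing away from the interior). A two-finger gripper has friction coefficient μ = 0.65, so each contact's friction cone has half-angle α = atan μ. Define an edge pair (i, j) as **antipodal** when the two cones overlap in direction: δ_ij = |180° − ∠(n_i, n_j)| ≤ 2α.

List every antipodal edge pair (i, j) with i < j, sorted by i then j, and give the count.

count = 5; pairs: (0,3), (1,3), (1,4), (2,4), (2,5)

α = atan 0.65 = 33.02°;  2α = 66.05°
n_0 = (+0.3682, +0.9297)
n_1 = (-0.4668, +0.8844)
n_2 = (-0.9995, +0.0327)
n_3 = (-0.1662, -0.9861)
n_4 = (+0.7232, -0.6906)
n_5 = (+0.9936, +0.1133)
  (0,1): δ = 130.57°  ·
  (0,2): δ = 70.27°  ·
  (0,3): δ = 12.04°  ✓
  (0,4): δ = 67.93°  ·
  (0,5): δ = 118.11°  ·
  (1,2): δ = 119.70°  ·
  (1,3): δ = 37.39°  ✓
  (1,4): δ = 18.50°  ✓
  (1,5): δ = 68.68°  ·
  (2,3): δ = 97.69°  ·
  (2,4): δ = 41.80°  ✓
  (2,5): δ = 8.38°  ✓
  (3,4): δ = 124.11°  ·
  (3,5): δ = 73.93°  ·
  (4,5): δ = 129.82°  ·
antipodal pairs: 5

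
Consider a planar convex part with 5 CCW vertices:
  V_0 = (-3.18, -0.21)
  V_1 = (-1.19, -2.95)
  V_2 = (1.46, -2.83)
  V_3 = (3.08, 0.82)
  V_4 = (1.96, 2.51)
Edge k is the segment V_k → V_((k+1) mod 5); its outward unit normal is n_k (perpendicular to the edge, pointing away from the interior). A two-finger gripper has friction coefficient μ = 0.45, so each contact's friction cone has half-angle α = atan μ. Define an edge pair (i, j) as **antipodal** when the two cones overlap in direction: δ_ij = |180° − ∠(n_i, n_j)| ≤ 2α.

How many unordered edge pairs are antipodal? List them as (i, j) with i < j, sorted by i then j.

α = atan 0.45 = 24.23°;  2α = 48.46°
n_0 = (-0.8091, -0.5876)
n_1 = (+0.0452, -0.9990)
n_2 = (+0.9140, -0.4057)
n_3 = (+0.8336, +0.5524)
n_4 = (-0.4677, +0.8839)
  (0,1): δ = 123.40°  ·
  (0,2): δ = 59.92°  ·
  (0,3): δ = 2.46°  ✓
  (0,4): δ = 81.90°  ·
  (1,2): δ = 116.53°  ·
  (1,3): δ = 59.06°  ·
  (1,4): δ = 25.29°  ✓
  (2,3): δ = 122.53°  ·
  (2,4): δ = 38.18°  ✓
  (3,4): δ = 95.65°  ·
antipodal pairs: 3

count = 3; pairs: (0,3), (1,4), (2,4)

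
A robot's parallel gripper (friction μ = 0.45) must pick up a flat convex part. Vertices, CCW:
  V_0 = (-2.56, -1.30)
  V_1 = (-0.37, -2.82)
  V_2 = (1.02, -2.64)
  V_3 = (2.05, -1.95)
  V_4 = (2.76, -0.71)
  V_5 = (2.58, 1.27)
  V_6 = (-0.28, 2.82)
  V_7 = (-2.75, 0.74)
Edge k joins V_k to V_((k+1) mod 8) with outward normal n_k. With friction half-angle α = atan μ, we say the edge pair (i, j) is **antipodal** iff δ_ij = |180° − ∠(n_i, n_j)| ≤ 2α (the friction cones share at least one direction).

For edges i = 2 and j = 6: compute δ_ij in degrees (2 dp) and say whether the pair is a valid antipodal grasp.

α = atan 0.45 = 24.23°;  2α = 48.46°
edge 2: e_2 = (+1.03, +0.69);  n_2 = (+0.5566, -0.8308)
edge 6: e_6 = (-2.47, -2.08);  n_6 = (-0.6441, +0.7649)
∠(n_2, n_6) = 173.72°
δ = |180° − 173.72°| = 6.28°
6.28° ≤ 2α = 48.46°  →  valid

δ = 6.28°, valid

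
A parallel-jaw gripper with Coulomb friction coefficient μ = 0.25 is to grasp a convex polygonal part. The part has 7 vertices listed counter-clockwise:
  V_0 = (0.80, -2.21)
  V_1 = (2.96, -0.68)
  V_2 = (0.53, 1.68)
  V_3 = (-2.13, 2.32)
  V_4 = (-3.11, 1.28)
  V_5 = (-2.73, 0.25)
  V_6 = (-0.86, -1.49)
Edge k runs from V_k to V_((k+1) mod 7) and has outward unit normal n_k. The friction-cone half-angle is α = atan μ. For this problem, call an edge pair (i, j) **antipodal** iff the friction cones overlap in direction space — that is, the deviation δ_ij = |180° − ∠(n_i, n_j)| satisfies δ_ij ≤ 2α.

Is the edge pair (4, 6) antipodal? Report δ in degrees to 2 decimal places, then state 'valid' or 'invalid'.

δ = 133.70°, invalid

α = atan 0.25 = 14.04°;  2α = 28.07°
edge 4: e_4 = (+0.38, -1.03);  n_4 = (-0.9382, -0.3461)
edge 6: e_6 = (+1.66, -0.72);  n_6 = (-0.3979, -0.9174)
∠(n_4, n_6) = 46.30°
δ = |180° − 46.30°| = 133.70°
133.70° > 2α = 28.07°  →  invalid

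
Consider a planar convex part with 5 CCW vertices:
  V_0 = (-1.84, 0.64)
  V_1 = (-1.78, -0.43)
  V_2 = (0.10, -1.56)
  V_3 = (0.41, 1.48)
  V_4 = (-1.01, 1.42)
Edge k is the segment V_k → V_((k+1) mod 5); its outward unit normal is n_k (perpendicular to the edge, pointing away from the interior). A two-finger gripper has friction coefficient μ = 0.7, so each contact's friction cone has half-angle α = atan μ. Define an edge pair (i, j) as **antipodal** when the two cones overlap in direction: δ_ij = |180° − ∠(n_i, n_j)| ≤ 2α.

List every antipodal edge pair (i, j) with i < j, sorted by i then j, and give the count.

count = 4; pairs: (0,2), (1,2), (1,3), (2,4)

α = atan 0.7 = 34.99°;  2α = 69.98°
n_0 = (-0.9984, -0.0560)
n_1 = (-0.5152, -0.8571)
n_2 = (+0.9948, -0.1014)
n_3 = (-0.0422, +0.9991)
n_4 = (-0.6848, +0.7287)
  (0,1): δ = 124.22°  ·
  (0,2): δ = 9.03°  ✓
  (0,3): δ = 89.21°  ·
  (0,4): δ = 130.01°  ·
  (1,2): δ = 64.81°  ✓
  (1,3): δ = 33.43°  ✓
  (1,4): δ = 74.23°  ·
  (2,3): δ = 81.76°  ·
  (2,4): δ = 40.96°  ✓
  (3,4): δ = 139.20°  ·
antipodal pairs: 4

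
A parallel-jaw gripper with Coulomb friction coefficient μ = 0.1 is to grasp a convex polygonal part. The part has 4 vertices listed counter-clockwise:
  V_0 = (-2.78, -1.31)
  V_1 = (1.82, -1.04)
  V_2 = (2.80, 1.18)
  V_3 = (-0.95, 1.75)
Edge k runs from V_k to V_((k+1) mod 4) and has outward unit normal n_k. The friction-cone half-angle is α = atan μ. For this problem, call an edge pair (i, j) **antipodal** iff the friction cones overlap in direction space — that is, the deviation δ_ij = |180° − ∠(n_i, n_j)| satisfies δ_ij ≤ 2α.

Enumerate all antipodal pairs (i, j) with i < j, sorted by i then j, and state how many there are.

count = 1; pairs: (1,3)

α = atan 0.1 = 5.71°;  2α = 11.42°
n_0 = (+0.0586, -0.9983)
n_1 = (+0.9148, -0.4038)
n_2 = (+0.1503, +0.9886)
n_3 = (-0.8582, +0.5133)
  (0,1): δ = 117.18°  ·
  (0,2): δ = 12.00°  ·
  (0,3): δ = 55.76°  ·
  (1,2): δ = 74.82°  ·
  (1,3): δ = 7.06°  ✓
  (2,3): δ = 112.24°  ·
antipodal pairs: 1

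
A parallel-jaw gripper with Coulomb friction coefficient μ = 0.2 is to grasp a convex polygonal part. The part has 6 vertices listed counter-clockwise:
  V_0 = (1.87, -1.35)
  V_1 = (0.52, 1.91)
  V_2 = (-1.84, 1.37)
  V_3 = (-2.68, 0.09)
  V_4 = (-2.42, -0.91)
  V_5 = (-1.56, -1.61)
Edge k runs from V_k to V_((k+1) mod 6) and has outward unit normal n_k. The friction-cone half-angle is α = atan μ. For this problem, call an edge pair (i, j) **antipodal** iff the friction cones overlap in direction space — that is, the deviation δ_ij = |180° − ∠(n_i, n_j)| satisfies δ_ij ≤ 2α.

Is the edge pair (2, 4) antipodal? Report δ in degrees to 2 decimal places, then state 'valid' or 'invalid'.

α = atan 0.2 = 11.31°;  2α = 22.62°
edge 2: e_2 = (-0.84, -1.28);  n_2 = (-0.8360, +0.5487)
edge 4: e_4 = (+0.86, -0.70);  n_4 = (-0.6313, -0.7756)
∠(n_2, n_4) = 84.13°
δ = |180° − 84.13°| = 95.87°
95.87° > 2α = 22.62°  →  invalid

δ = 95.87°, invalid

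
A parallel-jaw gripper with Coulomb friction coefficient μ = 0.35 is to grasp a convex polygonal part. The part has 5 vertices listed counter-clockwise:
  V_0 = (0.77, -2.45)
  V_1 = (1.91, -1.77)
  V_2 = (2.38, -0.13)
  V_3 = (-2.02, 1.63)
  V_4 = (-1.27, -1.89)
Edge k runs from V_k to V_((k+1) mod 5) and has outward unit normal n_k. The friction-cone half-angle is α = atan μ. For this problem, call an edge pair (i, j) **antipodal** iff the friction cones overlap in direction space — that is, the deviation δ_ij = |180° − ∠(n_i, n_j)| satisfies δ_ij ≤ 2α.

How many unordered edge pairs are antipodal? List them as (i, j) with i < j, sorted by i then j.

count = 2; pairs: (1,3), (2,4)

α = atan 0.35 = 19.29°;  2α = 38.58°
n_0 = (+0.5123, -0.8588)
n_1 = (+0.9613, -0.2755)
n_2 = (+0.3714, +0.9285)
n_3 = (-0.9780, -0.2084)
n_4 = (-0.2647, -0.9643)
  (0,1): δ = 136.81°  ·
  (0,2): δ = 52.62°  ·
  (0,3): δ = 71.21°  ·
  (0,4): δ = 133.83°  ·
  (1,2): δ = 95.81°  ·
  (1,3): δ = 28.02°  ✓
  (1,4): δ = 90.64°  ·
  (2,3): δ = 56.17°  ·
  (2,4): δ = 6.45°  ✓
  (3,4): δ = 117.38°  ·
antipodal pairs: 2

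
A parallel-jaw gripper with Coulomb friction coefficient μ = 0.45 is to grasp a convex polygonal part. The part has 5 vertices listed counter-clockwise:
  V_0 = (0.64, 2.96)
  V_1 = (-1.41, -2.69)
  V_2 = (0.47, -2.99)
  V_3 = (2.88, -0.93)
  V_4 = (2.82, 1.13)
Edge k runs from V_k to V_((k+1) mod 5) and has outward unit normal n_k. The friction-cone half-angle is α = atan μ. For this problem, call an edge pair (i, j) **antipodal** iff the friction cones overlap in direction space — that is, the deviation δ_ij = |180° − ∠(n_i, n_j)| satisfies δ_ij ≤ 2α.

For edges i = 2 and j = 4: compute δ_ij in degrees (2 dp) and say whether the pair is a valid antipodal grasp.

δ = 80.53°, invalid

α = atan 0.45 = 24.23°;  2α = 48.46°
edge 2: e_2 = (+2.41, +2.06);  n_2 = (+0.6498, -0.7601)
edge 4: e_4 = (-2.18, +1.83);  n_4 = (+0.6429, +0.7659)
∠(n_2, n_4) = 99.47°
δ = |180° − 99.47°| = 80.53°
80.53° > 2α = 48.46°  →  invalid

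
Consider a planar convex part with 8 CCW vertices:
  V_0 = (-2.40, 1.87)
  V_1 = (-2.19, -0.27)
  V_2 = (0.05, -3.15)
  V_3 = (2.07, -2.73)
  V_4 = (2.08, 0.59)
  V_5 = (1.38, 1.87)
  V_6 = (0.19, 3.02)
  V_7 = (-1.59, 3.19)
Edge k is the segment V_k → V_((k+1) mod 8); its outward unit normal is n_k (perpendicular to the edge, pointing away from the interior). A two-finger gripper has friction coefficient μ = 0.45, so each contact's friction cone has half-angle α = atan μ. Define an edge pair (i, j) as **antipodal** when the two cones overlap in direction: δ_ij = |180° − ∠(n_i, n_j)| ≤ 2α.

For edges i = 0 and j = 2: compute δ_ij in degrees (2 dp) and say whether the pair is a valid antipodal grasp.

δ = 83.86°, invalid

α = atan 0.45 = 24.23°;  2α = 48.46°
edge 0: e_0 = (+0.21, -2.14);  n_0 = (-0.9952, -0.0977)
edge 2: e_2 = (+2.02, +0.42);  n_2 = (+0.2036, -0.9791)
∠(n_0, n_2) = 96.14°
δ = |180° − 96.14°| = 83.86°
83.86° > 2α = 48.46°  →  invalid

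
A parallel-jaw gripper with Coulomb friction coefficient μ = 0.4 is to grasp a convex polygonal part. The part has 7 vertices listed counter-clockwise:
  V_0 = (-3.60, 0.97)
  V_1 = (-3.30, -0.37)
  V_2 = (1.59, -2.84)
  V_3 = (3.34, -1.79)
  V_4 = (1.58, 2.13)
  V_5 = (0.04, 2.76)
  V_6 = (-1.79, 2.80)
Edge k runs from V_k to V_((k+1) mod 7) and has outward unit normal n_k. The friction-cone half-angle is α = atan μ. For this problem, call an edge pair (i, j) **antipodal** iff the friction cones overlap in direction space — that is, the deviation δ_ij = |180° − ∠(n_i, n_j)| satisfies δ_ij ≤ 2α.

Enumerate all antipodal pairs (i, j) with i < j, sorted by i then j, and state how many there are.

α = atan 0.4 = 21.80°;  2α = 43.60°
n_0 = (-0.9758, -0.2185)
n_1 = (-0.4509, -0.8926)
n_2 = (+0.5145, -0.8575)
n_3 = (+0.9123, +0.4096)
n_4 = (+0.3786, +0.9255)
n_5 = (+0.0219, +0.9998)
n_6 = (-0.7110, +0.7032)
  (0,1): δ = 129.42°  ·
  (0,2): δ = 71.66°  ·
  (0,3): δ = 11.56°  ✓
  (0,4): δ = 55.13°  ·
  (0,5): δ = 76.13°  ·
  (0,6): δ = 122.70°  ·
  (1,2): δ = 122.24°  ·
  (1,3): δ = 39.02°  ✓
  (1,4): δ = 4.55°  ✓
  (1,5): δ = 25.55°  ✓
  (1,6): δ = 72.11°  ·
  (2,3): δ = 96.78°  ·
  (2,4): δ = 53.21°  ·
  (2,5): δ = 32.22°  ✓
  (2,6): δ = 14.35°  ✓
  (3,4): δ = 136.43°  ·
  (3,5): δ = 115.43°  ·
  (3,6): δ = 68.86°  ·
  (4,5): δ = 159.00°  ·
  (4,6): δ = 112.44°  ·
  (5,6): δ = 133.43°  ·
antipodal pairs: 6

count = 6; pairs: (0,3), (1,3), (1,4), (1,5), (2,5), (2,6)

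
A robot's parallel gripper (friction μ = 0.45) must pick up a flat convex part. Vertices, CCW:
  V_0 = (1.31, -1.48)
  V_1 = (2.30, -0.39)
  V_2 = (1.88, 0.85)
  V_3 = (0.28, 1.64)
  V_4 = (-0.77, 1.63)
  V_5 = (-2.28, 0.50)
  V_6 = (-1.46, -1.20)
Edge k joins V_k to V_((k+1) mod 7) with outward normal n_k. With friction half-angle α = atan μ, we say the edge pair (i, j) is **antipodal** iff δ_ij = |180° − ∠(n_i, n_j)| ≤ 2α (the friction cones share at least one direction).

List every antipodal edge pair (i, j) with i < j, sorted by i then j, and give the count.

α = atan 0.45 = 24.23°;  2α = 48.46°
n_0 = (+0.7402, -0.6723)
n_1 = (+0.9471, +0.3208)
n_2 = (+0.4427, +0.8967)
n_3 = (-0.0095, +1.0000)
n_4 = (-0.5992, +0.8006)
n_5 = (-0.9007, -0.4345)
n_6 = (-0.1006, -0.9949)
  (0,1): δ = 119.04°  ·
  (0,2): δ = 74.03°  ·
  (0,3): δ = 47.21°  ✓
  (0,4): δ = 10.94°  ✓
  (0,5): δ = 68.00°  ·
  (0,6): δ = 126.48°  ·
  (1,2): δ = 134.99°  ·
  (1,3): δ = 108.17°  ·
  (1,4): δ = 71.90°  ·
  (1,5): δ = 7.04°  ✓
  (1,6): δ = 65.52°  ·
  (2,3): δ = 153.18°  ·
  (2,4): δ = 116.91°  ·
  (2,5): δ = 37.97°  ✓
  (2,6): δ = 20.51°  ✓
  (3,4): δ = 143.74°  ·
  (3,5): δ = 64.80°  ·
  (3,6): δ = 6.32°  ✓
  (4,5): δ = 101.06°  ·
  (4,6): δ = 42.58°  ✓
  (5,6): δ = 121.52°  ·
antipodal pairs: 7

count = 7; pairs: (0,3), (0,4), (1,5), (2,5), (2,6), (3,6), (4,6)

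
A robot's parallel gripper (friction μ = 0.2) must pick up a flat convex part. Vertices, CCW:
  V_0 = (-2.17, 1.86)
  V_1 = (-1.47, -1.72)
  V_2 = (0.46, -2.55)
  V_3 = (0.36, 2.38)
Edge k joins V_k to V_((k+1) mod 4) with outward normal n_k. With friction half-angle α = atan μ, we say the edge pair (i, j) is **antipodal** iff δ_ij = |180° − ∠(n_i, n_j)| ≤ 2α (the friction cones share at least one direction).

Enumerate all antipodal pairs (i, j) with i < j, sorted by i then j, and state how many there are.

α = atan 0.2 = 11.31°;  2α = 22.62°
n_0 = (-0.9814, -0.1919)
n_1 = (-0.3951, -0.9187)
n_2 = (+0.9998, +0.0203)
n_3 = (-0.2013, +0.9795)
  (0,1): δ = 124.33°  ·
  (0,2): δ = 9.90°  ✓
  (0,3): δ = 90.55°  ·
  (1,2): δ = 65.57°  ·
  (1,3): δ = 34.88°  ·
  (2,3): δ = 79.55°  ·
antipodal pairs: 1

count = 1; pairs: (0,2)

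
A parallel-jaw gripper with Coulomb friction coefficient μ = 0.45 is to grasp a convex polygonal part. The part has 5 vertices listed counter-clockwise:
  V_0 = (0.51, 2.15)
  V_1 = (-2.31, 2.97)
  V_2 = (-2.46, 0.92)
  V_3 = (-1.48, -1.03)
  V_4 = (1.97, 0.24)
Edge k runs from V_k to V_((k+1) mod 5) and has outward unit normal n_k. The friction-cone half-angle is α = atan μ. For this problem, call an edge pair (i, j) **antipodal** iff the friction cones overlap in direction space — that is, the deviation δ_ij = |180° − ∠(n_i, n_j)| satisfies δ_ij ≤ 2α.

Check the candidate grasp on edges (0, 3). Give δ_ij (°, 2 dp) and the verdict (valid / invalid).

δ = 36.42°, valid

α = atan 0.45 = 24.23°;  2α = 48.46°
edge 0: e_0 = (-2.82, +0.82);  n_0 = (+0.2792, +0.9602)
edge 3: e_3 = (+3.45, +1.27);  n_3 = (+0.3455, -0.9384)
∠(n_0, n_3) = 143.58°
δ = |180° − 143.58°| = 36.42°
36.42° ≤ 2α = 48.46°  →  valid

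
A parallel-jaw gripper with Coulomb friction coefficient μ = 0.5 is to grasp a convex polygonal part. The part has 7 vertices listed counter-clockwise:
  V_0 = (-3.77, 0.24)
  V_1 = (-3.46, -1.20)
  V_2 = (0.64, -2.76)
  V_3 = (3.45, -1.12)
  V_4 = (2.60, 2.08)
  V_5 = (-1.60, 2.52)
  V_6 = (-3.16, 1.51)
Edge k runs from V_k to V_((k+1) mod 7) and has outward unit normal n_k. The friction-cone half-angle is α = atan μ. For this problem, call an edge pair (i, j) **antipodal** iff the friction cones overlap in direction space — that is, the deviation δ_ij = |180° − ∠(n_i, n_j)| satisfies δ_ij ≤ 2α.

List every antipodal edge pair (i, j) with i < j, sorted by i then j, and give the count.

count = 6; pairs: (0,3), (1,4), (2,4), (2,5), (2,6), (3,6)

α = atan 0.5 = 26.57°;  2α = 53.13°
n_0 = (-0.9776, -0.2105)
n_1 = (-0.3556, -0.9346)
n_2 = (+0.5041, -0.8637)
n_3 = (+0.9665, +0.2567)
n_4 = (+0.1042, +0.9946)
n_5 = (-0.5435, +0.8394)
n_6 = (-0.9014, +0.4330)
  (0,1): δ = 122.98°  ·
  (0,2): δ = 71.88°  ·
  (0,3): δ = 2.73°  ✓
  (0,4): δ = 71.87°  ·
  (0,5): δ = 110.77°  ·
  (0,6): δ = 142.20°  ·
  (1,2): δ = 128.90°  ·
  (1,3): δ = 54.29°  ·
  (1,4): δ = 14.85°  ✓
  (1,5): δ = 53.75°  ·
  (1,6): δ = 85.18°  ·
  (2,3): δ = 105.39°  ·
  (2,4): δ = 36.25°  ✓
  (2,5): δ = 2.65°  ✓
  (2,6): δ = 34.08°  ✓
  (3,4): δ = 110.86°  ·
  (3,5): δ = 71.96°  ·
  (3,6): δ = 40.53°  ✓
  (4,5): δ = 141.10°  ·
  (4,6): δ = 109.68°  ·
  (5,6): δ = 148.58°  ·
antipodal pairs: 6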